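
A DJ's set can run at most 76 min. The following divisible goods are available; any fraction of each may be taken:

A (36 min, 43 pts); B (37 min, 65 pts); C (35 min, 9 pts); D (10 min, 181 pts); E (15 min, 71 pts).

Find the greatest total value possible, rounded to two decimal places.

Take in order of value per unit:
- D (181/10 per unit): all 10 → value 181, running total 181.00
- E (71/15 per unit): all 15 → value 71, running total 252.00
- B (65/37 per unit): all 37 → value 65, running total 317.00
- A (43/36 per unit): 14 of 36 → value 14×43/36 = 16.7222, running total 333.72
Total 333.72.

333.72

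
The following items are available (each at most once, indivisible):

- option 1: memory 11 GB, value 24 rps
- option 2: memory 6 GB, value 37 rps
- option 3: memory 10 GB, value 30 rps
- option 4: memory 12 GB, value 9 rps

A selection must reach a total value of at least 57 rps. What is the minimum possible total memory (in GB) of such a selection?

Subsets with value ≥ 57, sorted by total memory:
- option 2+option 3: memory 16, value 67
- option 1+option 2: memory 17, value 61
- option 1+option 2+option 3: memory 27, value 91
- option 2+option 3+option 4: memory 28, value 76
Minimum memory: 16 GB.

16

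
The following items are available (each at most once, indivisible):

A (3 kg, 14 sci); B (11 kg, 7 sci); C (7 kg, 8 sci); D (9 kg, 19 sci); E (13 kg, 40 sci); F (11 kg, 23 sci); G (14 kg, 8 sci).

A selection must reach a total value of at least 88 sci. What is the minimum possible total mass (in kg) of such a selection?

Subsets with value ≥ 88, sorted by total mass:
- A+D+E+F: mass 36, value 96
- C+D+E+F: mass 40, value 90
Minimum mass: 36 kg.

36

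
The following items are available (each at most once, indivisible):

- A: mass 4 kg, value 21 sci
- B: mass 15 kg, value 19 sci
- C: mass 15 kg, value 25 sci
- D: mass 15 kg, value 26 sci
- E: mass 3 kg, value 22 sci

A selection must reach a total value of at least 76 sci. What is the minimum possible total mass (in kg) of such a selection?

Subsets with value ≥ 76, sorted by total mass:
- A+C+D+E: mass 37, value 94
- A+B+D+E: mass 37, value 88
- A+B+C+E: mass 37, value 87
- B+C+D+E: mass 48, value 92
Minimum mass: 37 kg.

37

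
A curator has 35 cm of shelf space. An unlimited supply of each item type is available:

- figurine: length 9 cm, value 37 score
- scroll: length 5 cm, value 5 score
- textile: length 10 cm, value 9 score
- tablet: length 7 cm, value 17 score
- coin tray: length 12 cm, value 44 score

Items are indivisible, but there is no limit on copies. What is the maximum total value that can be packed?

128 score

Best value-per-unit is figurine at 37/9; filling with it alone gives 3×37 = 111.
Optimal mix: 3×figurine + 1×tablet → length 34, value 128.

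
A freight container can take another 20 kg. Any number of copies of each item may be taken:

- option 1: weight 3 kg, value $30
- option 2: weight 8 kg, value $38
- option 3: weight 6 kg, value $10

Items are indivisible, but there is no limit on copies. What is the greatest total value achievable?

Best value-per-unit is option 1 at 30/3, and filling with it alone uses weight 6×3=18. No mix of the others beats 6×30 = 180.

$180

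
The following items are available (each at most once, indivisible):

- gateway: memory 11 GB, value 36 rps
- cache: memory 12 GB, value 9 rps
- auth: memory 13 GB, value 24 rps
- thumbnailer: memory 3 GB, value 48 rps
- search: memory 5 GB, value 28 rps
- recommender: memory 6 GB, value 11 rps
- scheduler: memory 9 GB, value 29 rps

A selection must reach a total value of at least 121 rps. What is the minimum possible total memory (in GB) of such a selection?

25

Subsets with value ≥ 121, sorted by total memory:
- gateway+thumbnailer+search+recommender: memory 25, value 123
- gateway+thumbnailer+search+scheduler: memory 28, value 141
- gateway+thumbnailer+recommender+scheduler: memory 29, value 124
- auth+thumbnailer+search+scheduler: memory 30, value 129
Minimum memory: 25 GB.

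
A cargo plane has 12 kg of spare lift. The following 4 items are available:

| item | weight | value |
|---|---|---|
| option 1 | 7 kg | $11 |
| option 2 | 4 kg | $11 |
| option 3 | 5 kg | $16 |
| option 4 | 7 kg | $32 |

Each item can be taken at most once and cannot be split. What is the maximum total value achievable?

Check high-value combinations within 12 kg:
- option 3+option 4: weight 5+7=12, value 16+32=48
- option 2+option 4: weight 4+7=11, value 11+32=43
- option 4: weight 7, value 32
- option 2+option 3: weight 4+5=9, value 11+16=27
- option 1+option 3: weight 7+5=12, value 11+16=27
Best: $48.

$48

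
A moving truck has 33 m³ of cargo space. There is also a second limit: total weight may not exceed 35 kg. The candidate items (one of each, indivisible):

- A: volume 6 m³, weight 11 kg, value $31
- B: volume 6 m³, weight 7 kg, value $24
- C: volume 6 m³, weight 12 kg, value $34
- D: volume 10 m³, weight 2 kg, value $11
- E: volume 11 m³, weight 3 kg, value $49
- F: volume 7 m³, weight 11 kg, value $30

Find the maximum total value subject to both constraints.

Feasible sets respecting both limits:
- A+B+C+E: volume 29, weight 33, value 138
- B+C+E+F: volume 30, weight 33, value 137
- A+B+E+F: volume 30, weight 32, value 134
Best: $138.

$138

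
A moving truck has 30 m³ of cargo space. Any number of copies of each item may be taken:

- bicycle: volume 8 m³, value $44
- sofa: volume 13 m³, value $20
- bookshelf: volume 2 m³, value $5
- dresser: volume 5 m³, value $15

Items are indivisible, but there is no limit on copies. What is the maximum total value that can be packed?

Best value-per-unit is bicycle at 44/8; filling with it alone gives 3×44 = 132.
Optimal mix: 3×bicycle + 3×bookshelf → volume 30, value 147.

$147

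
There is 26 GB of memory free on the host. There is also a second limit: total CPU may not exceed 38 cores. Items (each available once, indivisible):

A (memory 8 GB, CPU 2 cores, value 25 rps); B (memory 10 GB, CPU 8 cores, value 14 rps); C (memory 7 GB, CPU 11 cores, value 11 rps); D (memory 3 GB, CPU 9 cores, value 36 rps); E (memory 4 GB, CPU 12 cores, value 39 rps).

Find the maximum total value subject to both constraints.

Feasible sets respecting both limits:
- A+B+D+E: memory 25, CPU 31, value 114
- A+C+D+E: memory 22, CPU 34, value 111
- A+D+E: memory 15, CPU 23, value 100
Best: 114 rps.

114 rps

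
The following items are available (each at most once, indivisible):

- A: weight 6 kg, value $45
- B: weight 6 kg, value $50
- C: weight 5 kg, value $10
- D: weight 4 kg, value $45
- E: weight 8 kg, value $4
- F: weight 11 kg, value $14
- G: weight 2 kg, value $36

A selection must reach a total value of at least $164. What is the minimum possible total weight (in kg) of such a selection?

18

Subsets with value ≥ 164, sorted by total weight:
- A+B+D+G: weight 18, value 176
- A+B+C+D+G: weight 23, value 186
- A+B+D+E+G: weight 26, value 180
- A+B+D+F+G: weight 29, value 190
Minimum weight: 18 kg.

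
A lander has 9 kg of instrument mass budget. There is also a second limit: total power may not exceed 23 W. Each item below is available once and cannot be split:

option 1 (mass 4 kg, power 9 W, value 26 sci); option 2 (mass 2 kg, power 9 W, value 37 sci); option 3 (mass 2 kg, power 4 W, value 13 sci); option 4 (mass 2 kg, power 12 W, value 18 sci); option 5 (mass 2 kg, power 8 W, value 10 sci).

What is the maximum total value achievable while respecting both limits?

Feasible sets respecting both limits:
- option 1+option 2+option 3: mass 8, power 22, value 76
- option 1+option 2: mass 6, power 18, value 63
- option 2+option 3+option 5: mass 6, power 21, value 60
Best: 76 sci.

76 sci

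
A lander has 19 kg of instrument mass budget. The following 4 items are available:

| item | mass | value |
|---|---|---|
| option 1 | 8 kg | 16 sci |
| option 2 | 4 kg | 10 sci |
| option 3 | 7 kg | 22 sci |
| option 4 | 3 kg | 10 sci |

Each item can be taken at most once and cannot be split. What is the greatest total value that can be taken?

48 sci

Check high-value combinations within 19 kg:
- option 1+option 3+option 4: mass 8+7+3=18, value 16+22+10=48
- option 1+option 2+option 3: mass 8+4+7=19, value 16+10+22=48
- option 2+option 3+option 4: mass 4+7+3=14, value 10+22+10=42
- option 1+option 3: mass 8+7=15, value 16+22=38
- option 1+option 2+option 4: mass 8+4+3=15, value 16+10+10=36
Best: 48 sci.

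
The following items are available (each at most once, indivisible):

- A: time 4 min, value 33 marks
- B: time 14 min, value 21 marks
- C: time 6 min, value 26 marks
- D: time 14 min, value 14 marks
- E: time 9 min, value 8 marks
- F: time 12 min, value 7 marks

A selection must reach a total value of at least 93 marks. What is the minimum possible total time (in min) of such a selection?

38

Subsets with value ≥ 93, sorted by total time:
- A+B+C+D: time 38, value 94
- A+B+C+E+F: time 45, value 95
- A+B+C+D+E: time 47, value 102
Minimum time: 38 min.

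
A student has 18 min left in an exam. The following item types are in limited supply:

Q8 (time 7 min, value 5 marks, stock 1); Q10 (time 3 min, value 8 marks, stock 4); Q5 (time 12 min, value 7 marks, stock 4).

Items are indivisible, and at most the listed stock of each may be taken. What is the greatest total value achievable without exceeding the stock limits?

32 marks

Top feasible selections:
- 4×Q10: time 12, value 32
- 1×Q8 + 3×Q10: time 16, value 29
- 3×Q10: time 9, value 24
Best: 32 marks.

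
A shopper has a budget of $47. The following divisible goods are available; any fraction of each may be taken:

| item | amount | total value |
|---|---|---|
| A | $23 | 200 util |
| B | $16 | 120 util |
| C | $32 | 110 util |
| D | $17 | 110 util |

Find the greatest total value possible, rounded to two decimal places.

Take in order of value per unit:
- A (200/23 per unit): all 23 → value 200, running total 200.00
- B (120/16 per unit): all 16 → value 120, running total 320.00
- D (110/17 per unit): 8 of 17 → value 8×110/17 = 51.7647, running total 371.76
Total 371.76.

371.76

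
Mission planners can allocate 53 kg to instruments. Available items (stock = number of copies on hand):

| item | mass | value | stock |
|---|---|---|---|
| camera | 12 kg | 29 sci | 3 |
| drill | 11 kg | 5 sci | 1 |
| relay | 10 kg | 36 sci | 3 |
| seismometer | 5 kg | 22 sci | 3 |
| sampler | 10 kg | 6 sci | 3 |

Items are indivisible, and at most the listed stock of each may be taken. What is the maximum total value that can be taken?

Best selections within mass 53 and stock limits:
- 1×camera + 3×relay + 2×seismometer: mass 52, value 181
- 3×relay + 3×seismometer: mass 45, value 174
- 1×camera + 2×relay + 3×seismometer: mass 47, value 167
Best: 181 sci.

181 sci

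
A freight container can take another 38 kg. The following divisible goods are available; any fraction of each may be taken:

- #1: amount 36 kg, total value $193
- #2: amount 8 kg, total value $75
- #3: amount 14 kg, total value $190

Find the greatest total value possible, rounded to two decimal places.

350.78

Take in order of value per unit:
- #3 (190/14 per unit): all 14 → value 190, running total 190.00
- #2 (75/8 per unit): all 8 → value 75, running total 265.00
- #1 (193/36 per unit): 16 of 36 → value 16×193/36 = 85.7778, running total 350.78
Total 350.78.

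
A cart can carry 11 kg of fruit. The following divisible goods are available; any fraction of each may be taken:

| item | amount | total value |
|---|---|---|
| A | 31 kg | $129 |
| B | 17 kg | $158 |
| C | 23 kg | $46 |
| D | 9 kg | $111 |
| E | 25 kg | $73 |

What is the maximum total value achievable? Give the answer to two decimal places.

129.59

Take in order of value per unit:
- D (111/9 per unit): all 9 → value 111, running total 111.00
- B (158/17 per unit): 2 of 17 → value 2×158/17 = 18.5882, running total 129.59
Total 129.59.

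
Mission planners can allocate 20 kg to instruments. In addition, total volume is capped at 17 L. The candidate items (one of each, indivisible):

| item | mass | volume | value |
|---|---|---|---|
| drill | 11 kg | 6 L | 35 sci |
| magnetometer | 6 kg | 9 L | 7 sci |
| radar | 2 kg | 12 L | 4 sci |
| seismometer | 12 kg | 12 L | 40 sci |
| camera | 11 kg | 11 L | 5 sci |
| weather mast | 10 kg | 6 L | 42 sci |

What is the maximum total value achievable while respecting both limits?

49 sci

Feasible sets respecting both limits:
- magnetometer+weather mast: mass 16, volume 15, value 49
- drill+magnetometer: mass 17, volume 15, value 42
- weather mast: mass 10, volume 6, value 42
Best: 49 sci.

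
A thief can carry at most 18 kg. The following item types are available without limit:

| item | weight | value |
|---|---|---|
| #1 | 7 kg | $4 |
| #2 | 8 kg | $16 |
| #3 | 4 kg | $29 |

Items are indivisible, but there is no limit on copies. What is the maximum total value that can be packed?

$116

Best value-per-unit is #3 at 29/4, and filling with it alone uses weight 4×4=16. No mix of the others beats 4×29 = 116.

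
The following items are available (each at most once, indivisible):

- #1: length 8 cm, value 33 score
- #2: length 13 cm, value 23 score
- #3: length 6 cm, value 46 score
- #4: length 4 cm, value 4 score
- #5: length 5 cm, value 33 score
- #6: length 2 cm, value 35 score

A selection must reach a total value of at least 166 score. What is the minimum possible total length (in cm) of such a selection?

Subsets with value ≥ 166, sorted by total length:
- #1+#2+#3+#5+#6: length 34, value 170
- #1+#2+#3+#4+#5+#6: length 38, value 174
Minimum length: 34 cm.

34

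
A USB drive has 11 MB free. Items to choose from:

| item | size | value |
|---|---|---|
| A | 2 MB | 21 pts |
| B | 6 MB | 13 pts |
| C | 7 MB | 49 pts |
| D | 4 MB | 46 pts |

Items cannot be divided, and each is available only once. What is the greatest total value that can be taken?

95 pts

Check high-value combinations within 11 MB:
- C+D: size 7+4=11, value 49+46=95
- A+C: size 2+7=9, value 21+49=70
- A+D: size 2+4=6, value 21+46=67
- B+D: size 6+4=10, value 13+46=59
- C: size 7, value 49
Best: 95 pts.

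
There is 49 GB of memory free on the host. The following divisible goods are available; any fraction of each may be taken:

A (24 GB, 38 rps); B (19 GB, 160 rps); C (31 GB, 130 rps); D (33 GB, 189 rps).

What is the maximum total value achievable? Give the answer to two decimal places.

Take in order of value per unit:
- B (160/19 per unit): all 19 → value 160, running total 160.00
- D (189/33 per unit): 30 of 33 → value 30×189/33 = 171.8182, running total 331.82
Total 331.82.

331.82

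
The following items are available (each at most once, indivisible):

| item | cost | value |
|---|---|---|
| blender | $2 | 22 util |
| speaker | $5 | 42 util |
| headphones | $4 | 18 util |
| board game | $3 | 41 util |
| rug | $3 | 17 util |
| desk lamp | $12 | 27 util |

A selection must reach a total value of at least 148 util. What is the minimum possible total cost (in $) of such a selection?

Subsets with value ≥ 148, sorted by total cost:
- blender+speaker+board game+rug+desk lamp: cost 25, value 149
- blender+speaker+headphones+board game+desk lamp: cost 26, value 150
Minimum cost: 25 $.

25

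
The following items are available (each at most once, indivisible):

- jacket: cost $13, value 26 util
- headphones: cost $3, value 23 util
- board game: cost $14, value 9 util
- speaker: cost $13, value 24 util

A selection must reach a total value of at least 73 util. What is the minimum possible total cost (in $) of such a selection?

Subsets with value ≥ 73, sorted by total cost:
- jacket+headphones+speaker: cost 29, value 73
- jacket+headphones+board game+speaker: cost 43, value 82
Minimum cost: 29 $.

29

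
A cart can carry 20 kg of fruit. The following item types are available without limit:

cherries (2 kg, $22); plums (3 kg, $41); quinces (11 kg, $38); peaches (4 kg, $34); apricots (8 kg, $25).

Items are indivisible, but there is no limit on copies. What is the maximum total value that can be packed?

$268

Best value-per-unit is plums at 41/3; filling with it alone gives 6×41 = 246.
Optimal mix: 1×cherries + 6×plums → weight 20, value 268.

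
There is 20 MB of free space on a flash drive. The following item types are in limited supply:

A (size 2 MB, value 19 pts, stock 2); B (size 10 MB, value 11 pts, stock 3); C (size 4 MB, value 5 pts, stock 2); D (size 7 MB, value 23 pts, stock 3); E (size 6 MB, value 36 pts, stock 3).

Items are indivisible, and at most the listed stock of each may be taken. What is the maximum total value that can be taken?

Best selections within size 20 and stock limits:
- 1×A + 3×E: size 20, value 127
- 2×A + 1×C + 2×E: size 20, value 115
- 2×A + 2×E: size 16, value 110
- 3×E: size 18, value 108
Best: 127 pts.

127 pts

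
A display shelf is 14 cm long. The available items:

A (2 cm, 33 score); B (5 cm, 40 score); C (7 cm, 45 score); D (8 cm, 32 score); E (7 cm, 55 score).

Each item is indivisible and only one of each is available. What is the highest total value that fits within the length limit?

128 score

This is a 0/1 knapsack; check combinations near the capacity.
- A+B+E: length 2+5+7=14, value 33+40+55=128
- A+B+C: length 2+5+7=14, value 33+40+45=118
- C+E: length 7+7=14, value 45+55=100
- B+E: length 5+7=12, value 40+55=95
- A+E: length 2+7=9, value 33+55=88
Best: 128 score.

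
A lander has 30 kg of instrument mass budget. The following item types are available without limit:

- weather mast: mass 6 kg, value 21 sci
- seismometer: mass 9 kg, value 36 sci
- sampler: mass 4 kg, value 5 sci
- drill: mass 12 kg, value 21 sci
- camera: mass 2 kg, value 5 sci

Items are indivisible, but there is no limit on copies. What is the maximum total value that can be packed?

114 sci

Best value-per-unit is seismometer at 36/9; filling with it alone gives 3×36 = 108.
Optimal mix: 2×weather mast + 2×seismometer → mass 30, value 114.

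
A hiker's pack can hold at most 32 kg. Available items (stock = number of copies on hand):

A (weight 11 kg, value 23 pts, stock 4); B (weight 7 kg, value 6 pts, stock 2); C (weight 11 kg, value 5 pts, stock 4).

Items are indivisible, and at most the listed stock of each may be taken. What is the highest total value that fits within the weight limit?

52 pts

Top feasible selections:
- 2×A + 1×B: weight 29, value 52
- 2×A: weight 22, value 46
Best: 52 pts.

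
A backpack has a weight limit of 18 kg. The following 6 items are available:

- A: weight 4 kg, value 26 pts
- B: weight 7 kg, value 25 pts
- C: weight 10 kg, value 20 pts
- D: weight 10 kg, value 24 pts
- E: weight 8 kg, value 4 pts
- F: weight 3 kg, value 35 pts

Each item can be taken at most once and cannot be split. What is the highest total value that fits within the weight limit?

86 pts

Check high-value combinations within 18 kg:
- A+B+F: weight 4+7+3=14, value 26+25+35=86
- A+D+F: weight 4+10+3=17, value 26+24+35=85
- A+C+F: weight 4+10+3=17, value 26+20+35=81
- A+E+F: weight 4+8+3=15, value 26+4+35=65
- B+E+F: weight 7+8+3=18, value 25+4+35=64
Best: 86 pts.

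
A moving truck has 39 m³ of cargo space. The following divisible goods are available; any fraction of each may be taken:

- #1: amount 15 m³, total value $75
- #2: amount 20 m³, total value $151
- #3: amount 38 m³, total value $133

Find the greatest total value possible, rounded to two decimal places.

Take in order of value per unit:
- #2 (151/20 per unit): all 20 → value 151, running total 151.00
- #1 (75/15 per unit): all 15 → value 75, running total 226.00
- #3 (133/38 per unit): 4 of 38 → value 4×133/38 = 14.0000, running total 240.00
Total 240.00.

240.00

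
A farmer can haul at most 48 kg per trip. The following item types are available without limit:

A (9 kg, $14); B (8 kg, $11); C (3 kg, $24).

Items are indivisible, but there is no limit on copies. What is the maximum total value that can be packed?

$384

Best value-per-unit is C at 24/3, and filling with it alone uses weight 16×3=48. No mix of the others beats 16×24 = 384.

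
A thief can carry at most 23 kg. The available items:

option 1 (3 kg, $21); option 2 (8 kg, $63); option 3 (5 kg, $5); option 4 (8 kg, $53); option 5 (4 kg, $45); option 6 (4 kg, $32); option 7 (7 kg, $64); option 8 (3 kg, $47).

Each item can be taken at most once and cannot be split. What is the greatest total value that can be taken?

Check high-value combinations within 23 kg:
- option 2+option 5+option 7+option 8: weight 8+4+7+3=22, value 63+45+64+47=219
- option 1+option 5+option 6+option 7+option 8: weight 3+4+4+7+3=21, value 21+45+32+64+47=209
- option 4+option 5+option 7+option 8: weight 8+4+7+3=22, value 53+45+64+47=209
Best: $219.

$219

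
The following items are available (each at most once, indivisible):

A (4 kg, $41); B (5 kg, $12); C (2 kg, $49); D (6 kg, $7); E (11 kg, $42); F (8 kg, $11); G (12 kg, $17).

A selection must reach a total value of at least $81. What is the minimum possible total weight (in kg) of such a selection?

6

Subsets with value ≥ 81, sorted by total weight:
- A+C: weight 6, value 90
- A+B+C: weight 11, value 102
Minimum weight: 6 kg.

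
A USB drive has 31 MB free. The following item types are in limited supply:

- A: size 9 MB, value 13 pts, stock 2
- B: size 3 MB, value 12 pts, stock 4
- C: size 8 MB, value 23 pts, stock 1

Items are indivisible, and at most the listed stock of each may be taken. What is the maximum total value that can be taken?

Top feasible selections:
- 1×A + 4×B + 1×C: size 29, value 84
- 2×A + 4×B: size 30, value 74
- 1×A + 3×B + 1×C: size 26, value 72
Best: 84 pts.

84 pts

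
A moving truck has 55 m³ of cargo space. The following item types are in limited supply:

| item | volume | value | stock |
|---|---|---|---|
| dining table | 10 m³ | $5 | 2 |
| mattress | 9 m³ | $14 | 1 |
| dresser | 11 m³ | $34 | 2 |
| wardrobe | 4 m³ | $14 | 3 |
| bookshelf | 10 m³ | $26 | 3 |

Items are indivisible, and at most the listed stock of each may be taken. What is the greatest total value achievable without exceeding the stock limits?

$162

Top feasible selections:
- 2×dresser + 3×wardrobe + 2×bookshelf: volume 54, value 162
- 1×dresser + 3×wardrobe + 3×bookshelf: volume 53, value 154
- 1×mattress + 2×dresser + 3×wardrobe + 1×bookshelf: volume 53, value 150
Best: $162.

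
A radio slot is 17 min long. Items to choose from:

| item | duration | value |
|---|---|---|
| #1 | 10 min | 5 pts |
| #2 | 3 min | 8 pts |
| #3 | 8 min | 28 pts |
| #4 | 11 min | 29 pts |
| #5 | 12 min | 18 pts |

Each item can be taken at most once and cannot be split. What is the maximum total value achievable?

Check high-value combinations within 17 min:
- #2+#4: duration 3+11=14, value 8+29=37
- #2+#3: duration 3+8=11, value 8+28=36
- #4: duration 11, value 29
- #3: duration 8, value 28
- #2+#5: duration 3+12=15, value 8+18=26
Best: 37 pts.

37 pts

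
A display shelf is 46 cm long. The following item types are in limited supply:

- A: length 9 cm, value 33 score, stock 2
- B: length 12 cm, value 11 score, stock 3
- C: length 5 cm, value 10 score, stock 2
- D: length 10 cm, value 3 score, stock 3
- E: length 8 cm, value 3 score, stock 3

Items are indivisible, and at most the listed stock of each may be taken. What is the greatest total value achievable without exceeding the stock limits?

97 score

Top feasible selections:
- 2×A + 1×B + 2×C: length 40, value 97
- 2×A + 2×C + 2×E: length 44, value 92
Best: 97 score.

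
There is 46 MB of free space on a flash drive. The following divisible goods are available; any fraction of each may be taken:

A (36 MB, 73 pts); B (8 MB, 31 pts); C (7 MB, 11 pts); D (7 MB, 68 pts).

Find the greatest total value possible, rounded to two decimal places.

161.86

Take in order of value per unit:
- D (68/7 per unit): all 7 → value 68, running total 68.00
- B (31/8 per unit): all 8 → value 31, running total 99.00
- A (73/36 per unit): 31 of 36 → value 31×73/36 = 62.8611, running total 161.86
Total 161.86.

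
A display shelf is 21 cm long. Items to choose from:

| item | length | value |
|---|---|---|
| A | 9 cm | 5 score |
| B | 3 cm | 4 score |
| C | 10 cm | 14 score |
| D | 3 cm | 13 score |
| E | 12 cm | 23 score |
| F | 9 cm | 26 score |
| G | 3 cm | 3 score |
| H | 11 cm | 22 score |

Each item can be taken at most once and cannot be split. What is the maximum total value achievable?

Check high-value combinations within 21 cm:
- E+F: length 12+9=21, value 23+26=49
- F+H: length 9+11=20, value 26+22=48
- B+D+F+G: length 3+3+9+3=18, value 4+13+26+3=46
Best: 49 score.

49 score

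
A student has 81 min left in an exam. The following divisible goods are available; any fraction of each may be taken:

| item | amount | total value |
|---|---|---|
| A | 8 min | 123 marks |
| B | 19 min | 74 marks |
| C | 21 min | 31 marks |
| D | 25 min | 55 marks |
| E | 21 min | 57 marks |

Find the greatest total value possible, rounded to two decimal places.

320.81

Take in order of value per unit:
- A (123/8 per unit): all 8 → value 123, running total 123.00
- B (74/19 per unit): all 19 → value 74, running total 197.00
- E (57/21 per unit): all 21 → value 57, running total 254.00
- D (55/25 per unit): all 25 → value 55, running total 309.00
- C (31/21 per unit): 8 of 21 → value 8×31/21 = 11.8095, running total 320.81
Total 320.81.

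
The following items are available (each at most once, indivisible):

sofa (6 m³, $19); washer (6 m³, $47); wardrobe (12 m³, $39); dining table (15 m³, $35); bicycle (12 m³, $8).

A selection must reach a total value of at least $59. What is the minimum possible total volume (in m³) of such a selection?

12

Subsets with value ≥ 59, sorted by total volume:
- sofa+washer: volume 12, value 66
- washer+wardrobe: volume 18, value 86
Minimum volume: 12 m³.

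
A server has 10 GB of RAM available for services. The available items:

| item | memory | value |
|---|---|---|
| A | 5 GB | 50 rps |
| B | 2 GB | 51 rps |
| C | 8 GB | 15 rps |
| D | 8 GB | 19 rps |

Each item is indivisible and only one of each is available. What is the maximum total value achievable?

Check high-value combinations within 10 GB:
- A+B: memory 5+2=7, value 50+51=101
- B+D: memory 2+8=10, value 51+19=70
- B+C: memory 2+8=10, value 51+15=66
- B: memory 2, value 51
Best: 101 rps.

101 rps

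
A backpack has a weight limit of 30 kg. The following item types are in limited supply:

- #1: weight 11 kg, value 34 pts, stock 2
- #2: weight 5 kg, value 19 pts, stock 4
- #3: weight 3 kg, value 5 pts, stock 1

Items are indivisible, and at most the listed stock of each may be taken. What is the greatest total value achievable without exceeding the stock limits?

96 pts

Top feasible selections:
- 1×#1 + 3×#2 + 1×#3: weight 29, value 96
- 2×#1 + 1×#2 + 1×#3: weight 30, value 92
- 1×#1 + 3×#2: weight 26, value 91
- 2×#1 + 1×#2: weight 27, value 87
Best: 96 pts.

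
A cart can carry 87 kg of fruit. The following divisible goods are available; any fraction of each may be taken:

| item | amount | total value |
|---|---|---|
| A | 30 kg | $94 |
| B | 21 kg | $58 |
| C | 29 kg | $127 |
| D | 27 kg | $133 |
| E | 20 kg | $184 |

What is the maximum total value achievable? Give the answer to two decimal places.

478.47

Take in order of value per unit:
- E (184/20 per unit): all 20 → value 184, running total 184.00
- D (133/27 per unit): all 27 → value 133, running total 317.00
- C (127/29 per unit): all 29 → value 127, running total 444.00
- A (94/30 per unit): 11 of 30 → value 11×94/30 = 34.4667, running total 478.47
Total 478.47.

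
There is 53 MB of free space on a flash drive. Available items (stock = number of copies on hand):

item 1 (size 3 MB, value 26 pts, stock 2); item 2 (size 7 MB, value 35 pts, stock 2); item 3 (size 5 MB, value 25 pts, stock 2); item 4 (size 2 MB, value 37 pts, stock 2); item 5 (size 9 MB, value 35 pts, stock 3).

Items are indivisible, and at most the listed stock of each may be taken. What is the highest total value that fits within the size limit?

Top feasible selections:
- 2×item 1 + 2×item 2 + 2×item 3 + 2×item 4 + 2×item 5: size 52, value 316
- 2×item 1 + 2×item 2 + 2×item 4 + 3×item 5: size 51, value 301
Best: 316 pts.

316 pts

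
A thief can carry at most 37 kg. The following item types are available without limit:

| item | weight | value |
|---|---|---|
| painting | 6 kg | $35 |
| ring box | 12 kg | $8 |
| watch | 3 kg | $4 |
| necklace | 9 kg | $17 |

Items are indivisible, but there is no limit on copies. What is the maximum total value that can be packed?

$210

Best value-per-unit is painting at 35/6, and filling with it alone uses weight 6×6=36. No mix of the others beats 6×35 = 210.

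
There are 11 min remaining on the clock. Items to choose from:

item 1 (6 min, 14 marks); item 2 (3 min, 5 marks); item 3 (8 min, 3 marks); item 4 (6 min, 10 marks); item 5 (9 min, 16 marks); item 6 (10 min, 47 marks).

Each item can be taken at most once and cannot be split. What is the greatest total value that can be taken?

Check high-value combinations within 11 min:
- item 6: time 10, value 47
- item 1+item 2: time 6+3=9, value 14+5=19
- item 5: time 9, value 16
- item 2+item 4: time 3+6=9, value 5+10=15
- item 1: time 6, value 14
Best: 47 marks.

47 marks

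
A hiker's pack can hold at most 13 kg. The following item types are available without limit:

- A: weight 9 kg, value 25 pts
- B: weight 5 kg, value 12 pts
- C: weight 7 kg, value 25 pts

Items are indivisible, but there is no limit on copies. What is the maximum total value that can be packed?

Best value-per-unit is C at 25/7; filling with it alone gives 1×25 = 25.
Optimal mix: 1×B + 1×C → weight 12, value 37.

37 pts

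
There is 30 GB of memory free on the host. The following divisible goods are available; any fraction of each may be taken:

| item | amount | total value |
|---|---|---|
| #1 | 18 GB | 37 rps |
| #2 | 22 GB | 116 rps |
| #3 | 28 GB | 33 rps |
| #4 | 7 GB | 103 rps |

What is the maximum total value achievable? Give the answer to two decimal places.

221.06

Take in order of value per unit:
- #4 (103/7 per unit): all 7 → value 103, running total 103.00
- #2 (116/22 per unit): all 22 → value 116, running total 219.00
- #1 (37/18 per unit): 1 of 18 → value 1×37/18 = 2.0556, running total 221.06
Total 221.06.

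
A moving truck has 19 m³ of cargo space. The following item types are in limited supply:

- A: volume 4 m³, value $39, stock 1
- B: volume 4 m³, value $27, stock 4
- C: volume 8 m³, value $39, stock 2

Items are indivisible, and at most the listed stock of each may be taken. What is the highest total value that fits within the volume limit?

Best selections within volume 19 and stock limits:
- 1×A + 3×B: volume 16, value 120
- 4×B: volume 16, value 108
Best: $120.

$120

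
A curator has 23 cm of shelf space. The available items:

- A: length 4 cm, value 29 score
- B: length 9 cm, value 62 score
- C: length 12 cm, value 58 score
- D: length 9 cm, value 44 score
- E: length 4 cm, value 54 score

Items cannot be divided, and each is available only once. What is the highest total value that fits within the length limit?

160 score

Check high-value combinations within 23 cm:
- B+D+E: length 9+9+4=22, value 62+44+54=160
- A+B+E: length 4+9+4=17, value 29+62+54=145
- A+C+E: length 4+12+4=20, value 29+58+54=141
- A+B+D: length 4+9+9=22, value 29+62+44=135
- A+D+E: length 4+9+4=17, value 29+44+54=127
Best: 160 score.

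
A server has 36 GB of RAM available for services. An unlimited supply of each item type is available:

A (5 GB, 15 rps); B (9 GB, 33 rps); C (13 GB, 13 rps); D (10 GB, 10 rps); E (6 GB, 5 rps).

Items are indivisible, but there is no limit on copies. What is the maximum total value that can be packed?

132 rps

Best value-per-unit is B at 33/9, and filling with it alone uses memory 4×9=36. No mix of the others beats 4×33 = 132.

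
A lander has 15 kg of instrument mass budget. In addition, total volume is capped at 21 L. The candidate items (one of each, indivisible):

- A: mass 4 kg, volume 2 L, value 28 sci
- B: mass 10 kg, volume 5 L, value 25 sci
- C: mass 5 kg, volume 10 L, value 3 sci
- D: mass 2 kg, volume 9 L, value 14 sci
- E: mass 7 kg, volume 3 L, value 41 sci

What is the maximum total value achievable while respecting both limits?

83 sci

Feasible sets respecting both limits:
- A+D+E: mass 13, volume 14, value 83
- A+E: mass 11, volume 5, value 69
- D+E: mass 9, volume 12, value 55
- A+B: mass 14, volume 7, value 53
Best: 83 sci.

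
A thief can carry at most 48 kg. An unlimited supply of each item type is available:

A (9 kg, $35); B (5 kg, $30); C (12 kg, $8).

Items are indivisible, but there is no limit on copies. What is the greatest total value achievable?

Best value-per-unit is B at 30/5, and filling with it alone uses weight 9×5=45. No mix of the others beats 9×30 = 270.

$270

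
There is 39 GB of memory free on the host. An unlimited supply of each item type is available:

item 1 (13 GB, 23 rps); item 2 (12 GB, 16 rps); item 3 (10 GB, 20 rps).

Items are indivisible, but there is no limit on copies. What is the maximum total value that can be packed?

69 rps

Best value-per-unit is item 3 at 20/10; filling with it alone gives 3×20 = 60.
Optimal mix: 3×item 1 → memory 39, value 69.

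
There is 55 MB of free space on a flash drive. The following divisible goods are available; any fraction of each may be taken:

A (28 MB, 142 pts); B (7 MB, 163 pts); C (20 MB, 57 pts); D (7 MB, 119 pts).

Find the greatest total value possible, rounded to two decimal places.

Take in order of value per unit:
- B (163/7 per unit): all 7 → value 163, running total 163.00
- D (119/7 per unit): all 7 → value 119, running total 282.00
- A (142/28 per unit): all 28 → value 142, running total 424.00
- C (57/20 per unit): 13 of 20 → value 13×57/20 = 37.0500, running total 461.05
Total 461.05.

461.05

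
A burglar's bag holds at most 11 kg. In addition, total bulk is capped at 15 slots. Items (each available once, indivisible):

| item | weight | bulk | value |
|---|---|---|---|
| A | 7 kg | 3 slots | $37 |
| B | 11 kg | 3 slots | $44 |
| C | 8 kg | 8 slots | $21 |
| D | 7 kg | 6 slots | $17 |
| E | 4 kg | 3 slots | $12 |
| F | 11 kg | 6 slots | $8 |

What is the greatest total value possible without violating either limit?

$49

Feasible sets respecting both limits:
- A+E: weight 11, bulk 6, value 49
- B: weight 11, bulk 3, value 44
- A: weight 7, bulk 3, value 37
Best: $49.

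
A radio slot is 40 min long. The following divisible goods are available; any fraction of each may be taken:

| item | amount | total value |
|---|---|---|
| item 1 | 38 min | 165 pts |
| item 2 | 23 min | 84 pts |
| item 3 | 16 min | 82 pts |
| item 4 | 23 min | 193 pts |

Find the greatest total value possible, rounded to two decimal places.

279.34

Take in order of value per unit:
- item 4 (193/23 per unit): all 23 → value 193, running total 193.00
- item 3 (82/16 per unit): all 16 → value 82, running total 275.00
- item 1 (165/38 per unit): 1 of 38 → value 1×165/38 = 4.3421, running total 279.34
Total 279.34.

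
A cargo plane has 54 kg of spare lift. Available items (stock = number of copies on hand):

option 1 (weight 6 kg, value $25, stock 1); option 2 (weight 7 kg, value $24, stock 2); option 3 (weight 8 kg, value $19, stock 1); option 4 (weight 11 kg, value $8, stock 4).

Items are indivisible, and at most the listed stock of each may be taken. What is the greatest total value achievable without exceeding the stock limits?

Top feasible selections:
- 1×option 1 + 2×option 2 + 1×option 3 + 2×option 4: weight 50, value 108
- 1×option 1 + 2×option 2 + 1×option 3 + 1×option 4: weight 39, value 100
Best: $108.

$108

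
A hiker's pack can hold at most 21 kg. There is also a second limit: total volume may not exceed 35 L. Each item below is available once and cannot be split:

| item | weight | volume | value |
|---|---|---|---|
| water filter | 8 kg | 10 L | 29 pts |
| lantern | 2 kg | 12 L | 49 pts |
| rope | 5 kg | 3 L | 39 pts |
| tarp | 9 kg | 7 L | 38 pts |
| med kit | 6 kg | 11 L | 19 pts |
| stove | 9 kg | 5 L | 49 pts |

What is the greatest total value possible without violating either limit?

Feasible sets respecting both limits:
- lantern+rope+stove: weight 16, volume 20, value 137
- lantern+tarp+stove: weight 20, volume 24, value 136
- water filter+lantern+stove: weight 19, volume 27, value 127
Best: 137 pts.

137 pts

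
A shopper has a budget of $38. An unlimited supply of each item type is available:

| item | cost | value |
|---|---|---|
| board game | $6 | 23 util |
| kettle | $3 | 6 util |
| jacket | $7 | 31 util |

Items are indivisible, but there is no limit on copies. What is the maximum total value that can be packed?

161 util

Best value-per-unit is jacket at 31/7; filling with it alone gives 5×31 = 155.
Optimal mix: 1×kettle + 5×jacket → cost 38, value 161.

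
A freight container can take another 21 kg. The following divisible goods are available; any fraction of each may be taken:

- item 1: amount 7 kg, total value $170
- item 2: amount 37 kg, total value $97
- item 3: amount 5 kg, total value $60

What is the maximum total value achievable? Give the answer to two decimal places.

Take in order of value per unit:
- item 1 (170/7 per unit): all 7 → value 170, running total 170.00
- item 3 (60/5 per unit): all 5 → value 60, running total 230.00
- item 2 (97/37 per unit): 9 of 37 → value 9×97/37 = 23.5946, running total 253.59
Total 253.59.

253.59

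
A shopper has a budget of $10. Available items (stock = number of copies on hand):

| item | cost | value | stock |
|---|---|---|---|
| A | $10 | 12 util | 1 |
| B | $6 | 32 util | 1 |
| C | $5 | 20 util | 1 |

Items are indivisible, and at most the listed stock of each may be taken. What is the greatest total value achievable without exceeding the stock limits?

Top feasible selections:
- 1×B: cost 6, value 32
- 1×C: cost 5, value 20
Best: 32 util.

32 util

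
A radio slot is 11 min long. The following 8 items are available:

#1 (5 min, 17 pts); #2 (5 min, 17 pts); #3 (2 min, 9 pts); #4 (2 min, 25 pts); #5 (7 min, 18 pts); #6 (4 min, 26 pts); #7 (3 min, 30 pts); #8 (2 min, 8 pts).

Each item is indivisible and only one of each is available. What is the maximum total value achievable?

Check high-value combinations within 11 min:
- #3+#4+#6+#7: duration 2+2+4+3=11, value 9+25+26+30=90
- #4+#6+#7+#8: duration 2+4+3+2=11, value 25+26+30+8=89
- #4+#6+#7: duration 2+4+3=9, value 25+26+30=81
- #3+#6+#7+#8: duration 2+4+3+2=11, value 9+26+30+8=73
Best: 90 pts.

90 pts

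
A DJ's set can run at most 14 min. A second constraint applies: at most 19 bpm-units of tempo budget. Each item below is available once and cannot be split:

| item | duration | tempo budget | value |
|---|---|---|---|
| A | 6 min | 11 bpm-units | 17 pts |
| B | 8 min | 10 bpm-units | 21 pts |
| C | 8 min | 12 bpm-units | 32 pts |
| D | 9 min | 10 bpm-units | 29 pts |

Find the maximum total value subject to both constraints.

32 pts

Feasible sets respecting both limits:
- C: duration 8, tempo budget 12, value 32
- D: duration 9, tempo budget 10, value 29
- B: duration 8, tempo budget 10, value 21
Best: 32 pts.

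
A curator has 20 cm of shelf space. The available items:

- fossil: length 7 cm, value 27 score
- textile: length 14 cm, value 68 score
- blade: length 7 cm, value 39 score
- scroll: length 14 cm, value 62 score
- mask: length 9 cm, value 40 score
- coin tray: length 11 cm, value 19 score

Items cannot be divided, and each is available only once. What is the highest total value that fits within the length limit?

79 score

This is a 0/1 knapsack; check combinations near the capacity.
- blade+mask: length 7+9=16, value 39+40=79
- textile: length 14, value 68
- fossil+mask: length 7+9=16, value 27+40=67
- fossil+blade: length 7+7=14, value 27+39=66
- scroll: length 14, value 62
Best: 79 score.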